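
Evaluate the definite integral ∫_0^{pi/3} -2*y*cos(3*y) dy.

Integrate by parts once (u = y, dv = -2*cos(3*y) dy).
An antiderivative is F(y) = -2*y*sin(3*y)/3 - 2*cos(3*y)/9.
Then F(pi/3) - F(0) = (2/9) - (-2/9) = 4/9.

4/9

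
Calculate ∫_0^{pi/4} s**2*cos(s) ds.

Integrate by parts twice (u = s^2, dv = cos(s) ds).
An antiderivative is F(s) = s**2*sin(s) + 2*s*cos(s) - 2*sin(s).
Then F(pi/4) - F(0) = (sqrt(2)*(-32 + pi**2 + 8*pi)/32) - (0) = sqrt(2)*(-32 + pi**2 + 8*pi)/32.

sqrt(2)*(-32 + pi**2 + 8*pi)/32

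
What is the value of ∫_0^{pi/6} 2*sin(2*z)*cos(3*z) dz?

Use the identity sin(2*z)cos(3*z) = [sin(5*z) + sin(-z)]/2.
An antiderivative is F(z) = cos(z) - cos(5*z)/5.
Then F(pi/6) - F(0) = (3*sqrt(3)/5) - (4/5) = -4/5 + 3*sqrt(3)/5.

-4/5 + 3*sqrt(3)/5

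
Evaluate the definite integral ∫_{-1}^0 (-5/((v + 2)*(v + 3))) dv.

-10*log(2) + 5*log(3)

Factor the denominator: v**2 + 5*v + 6 = (v + 3)(v + 2).
Partial fractions: -5/((v + 2)*(v + 3)) = 5/(v + 3) - 5/(v + 2).
An antiderivative is F(v) = -5*log(v + 2) + 5*log(v + 3).
Then F(0) - F(-1) = (-5*log(2) + 5*log(3)) - (log(32)) = -10*log(2) + 5*log(3).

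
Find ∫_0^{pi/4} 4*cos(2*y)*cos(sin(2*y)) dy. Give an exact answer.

Let u = sin(2*y), so du = 2*cos(2*y) dy. When y = 0, u = 0; when y = pi/4, u = 1.
The integral becomes 2·∫ cos(u) du from 0 to 1, with antiderivative 2*sin(u).
Back in y: F(y) = 2*sin(sin(2*y)).
Then F(pi/4) - F(0) = (2*sin(1)) - (0) = 2*sin(1).

2*sin(1)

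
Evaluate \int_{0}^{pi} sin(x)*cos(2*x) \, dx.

Use the identity sin(x)cos(2*x) = [sin(3*x) + sin(-x)]/2.
An antiderivative is F(x) = cos(x)/2 - cos(3*x)/6.
Then F(pi) - F(0) = (-1/3) - (1/3) = -2/3.

-2/3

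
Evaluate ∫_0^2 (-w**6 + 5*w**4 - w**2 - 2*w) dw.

148/21

By the power rule, an antiderivative is F(w) = -w**7/7 + w**5 - w**3/3 - w**2.
Then F(2) - F(0) = (148/21) - (0) = 148/21.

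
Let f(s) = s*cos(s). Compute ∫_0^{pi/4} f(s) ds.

-1 + sqrt(2)*pi/8 + sqrt(2)/2

Integrate by parts once (u = s, dv = cos(s) ds).
An antiderivative is F(s) = s*sin(s) + cos(s).
Then F(pi/4) - F(0) = (sqrt(2)*(pi + 4)/8) - (1) = -1 + sqrt(2)*pi/8 + sqrt(2)/2.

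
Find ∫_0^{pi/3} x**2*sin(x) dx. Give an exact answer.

Integrate by parts twice (u = x^2, dv = sin(x) dx).
An antiderivative is F(x) = -x**2*cos(x) + 2*x*sin(x) + 2*cos(x).
Then F(pi/3) - F(0) = (-pi**2/18 + 1 + sqrt(3)*pi/3) - (2) = -1 - pi**2/18 + sqrt(3)*pi/3.

-1 - pi**2/18 + sqrt(3)*pi/3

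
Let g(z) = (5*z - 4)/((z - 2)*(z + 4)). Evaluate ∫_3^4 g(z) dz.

-4*log(7) + 13*log(2)

Factor the denominator: z**2 + 2*z - 8 = (z + 4)(z - 2).
Partial fractions: (5*z - 4)/((z - 2)*(z + 4)) = 4/(z + 4) + 1/(z - 2).
An antiderivative is F(z) = log(z - 2) + 4*log(z + 4).
Then F(4) - F(3) = (13*log(2)) - (4*log(7)) = -4*log(7) + 13*log(2).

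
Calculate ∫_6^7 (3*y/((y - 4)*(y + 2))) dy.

log(81/32)

Factor the denominator: y**2 - 2*y - 8 = (y + 2)(y - 4).
Partial fractions: 3*y/((y - 4)*(y + 2)) = 1/(y + 2) + 2/(y - 4).
An antiderivative is F(y) = 2*log(y - 4) + log(y + 2).
Then F(7) - F(6) = (log(81)) - (log(32)) = log(81/32).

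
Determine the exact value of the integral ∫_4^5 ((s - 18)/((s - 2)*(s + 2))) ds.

-9*log(3) - log(2) + 5*log(7)

Factor the denominator: s**2 - 4 = (s + 2)(s - 2).
Partial fractions: (s - 18)/((s - 2)*(s + 2)) = 5/(s + 2) - 4/(s - 2).
An antiderivative is F(s) = -4*log(s - 2) + 5*log(s + 2).
Then F(5) - F(4) = (-4*log(3) + 5*log(7)) - (log(2) + 5*log(3)) = -9*log(3) - log(2) + 5*log(7).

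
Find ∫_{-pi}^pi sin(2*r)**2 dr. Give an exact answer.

Use the identity sin^2(2*r) = (1 - cos(4*r))/2.
An antiderivative is F(r) = r/2 - sin(4*r)/8.
Then F(pi) - F(-pi) = (pi/2) - (-pi/2) = pi.

pi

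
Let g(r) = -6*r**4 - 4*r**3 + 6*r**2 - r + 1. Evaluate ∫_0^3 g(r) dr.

By the power rule, an antiderivative is F(r) = -6*r**5/5 - r**4 + 2*r**3 - r**2/2 + r.
Then F(3) - F(0) = (-3201/10) - (0) = -3201/10.

-3201/10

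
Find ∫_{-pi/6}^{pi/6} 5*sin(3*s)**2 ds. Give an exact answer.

5*pi/6

Use the identity sin^2(3*s) = (1 - cos(6*s))/2.
An antiderivative is F(s) = 5*s/2 - 5*sin(6*s)/12.
Then F(pi/6) - F(-pi/6) = (5*pi/12) - (-5*pi/12) = 5*pi/6.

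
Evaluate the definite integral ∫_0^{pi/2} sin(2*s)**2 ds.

pi/4

Use the identity sin^2(2*s) = (1 - cos(4*s))/2.
An antiderivative is F(s) = s/2 - sin(4*s)/8.
Then F(pi/2) - F(0) = (pi/4) - (0) = pi/4.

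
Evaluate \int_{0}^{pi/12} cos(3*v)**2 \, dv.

Use the identity cos^2(3*v) = (1 + cos(6*v))/2.
An antiderivative is F(v) = v/2 + sin(6*v)/12.
Then F(pi/12) - F(0) = (1/12 + pi/24) - (0) = 1/12 + pi/24.

1/12 + pi/24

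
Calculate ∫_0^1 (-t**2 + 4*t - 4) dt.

-7/3

By the power rule, an antiderivative is F(t) = -t**3/3 + 2*t**2 - 4*t.
Then F(1) - F(0) = (-7/3) - (0) = -7/3.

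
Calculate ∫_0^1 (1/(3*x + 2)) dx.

-log(2)/3 + log(5)/3

An antiderivative is F(x) = log(3*x + 2)/3.
Then F(1) - F(0) = (log(5)/3) - (log(2)/3) = -log(2)/3 + log(5)/3.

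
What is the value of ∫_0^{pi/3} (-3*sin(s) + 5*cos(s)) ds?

An antiderivative is F(s) = 5*sin(s) + 3*cos(s).
Then F(pi/3) - F(0) = (3/2 + 5*sqrt(3)/2) - (3) = -3/2 + 5*sqrt(3)/2.

-3/2 + 5*sqrt(3)/2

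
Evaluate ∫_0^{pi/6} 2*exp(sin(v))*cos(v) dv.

Let u = sin(v), so du = cos(v) dv. When v = 0, u = 0; when v = pi/6, u = 1/2.
The integral becomes 2·∫ exp(u) du from 0 to 1/2, with antiderivative 2*exp(u).
Back in v: F(v) = 2*exp(sin(v)).
Then F(pi/6) - F(0) = (2*exp(1/2)) - (2) = -2 + 2*exp(1/2).

-2 + 2*exp(1/2)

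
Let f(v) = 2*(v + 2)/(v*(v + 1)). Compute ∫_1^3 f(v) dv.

Factor the denominator: v**2 + v = (v + 1)v.
Partial fractions: 2*(v + 2)/(v*(v + 1)) = -2/(v + 1) + 4/v.
An antiderivative is F(v) = 4*log(v) - 2*log(v + 1).
Then F(3) - F(1) = (log(81/16)) - (-log(4)) = log(81/4).

log(81/4)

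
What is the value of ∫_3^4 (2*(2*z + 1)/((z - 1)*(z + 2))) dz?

Factor the denominator: z**2 + z - 2 = (z + 2)(z - 1).
Partial fractions: 2*(2*z + 1)/((z - 1)*(z + 2)) = 2/(z + 2) + 2/(z - 1).
An antiderivative is F(z) = 2*log(z - 1) + 2*log(z + 2).
Then F(4) - F(3) = (2*log(2) + 4*log(3)) - (log(100)) = log(81/25).

log(81/25)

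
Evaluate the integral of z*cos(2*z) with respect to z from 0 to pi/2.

Integrate by parts once (u = z, dv = cos(2*z) dz).
An antiderivative is F(z) = z*sin(2*z)/2 + cos(2*z)/4.
Then F(pi/2) - F(0) = (-1/4) - (1/4) = -1/2.

-1/2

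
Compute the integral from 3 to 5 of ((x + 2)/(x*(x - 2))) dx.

log(27/5)

Factor the denominator: x**2 - 2*x = x(x - 2).
Partial fractions: (x + 2)/(x*(x - 2)) = -1/x + 2/(x - 2).
An antiderivative is F(x) = -log(x) + 2*log(x - 2).
Then F(5) - F(3) = (log(9/5)) - (-log(3)) = log(27/5).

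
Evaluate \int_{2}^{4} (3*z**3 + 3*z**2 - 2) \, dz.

By the power rule, an antiderivative is F(z) = 3*z**4/4 + z**3 - 2*z.
Then F(4) - F(2) = (248) - (16) = 232.

232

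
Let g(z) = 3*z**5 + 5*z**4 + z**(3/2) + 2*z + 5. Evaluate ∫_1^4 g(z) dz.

31129/10

By the power rule, an antiderivative is F(z) = z**6/2 + 2*z**(5/2)/5 + z**5 + z**2 + 5*z.
Then F(4) - F(1) = (15604/5) - (79/10) = 31129/10.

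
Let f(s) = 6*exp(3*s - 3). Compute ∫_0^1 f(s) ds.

Let u = 3*s - 3, so du = 3 ds. When s = 0, u = -3; when s = 1, u = 0.
The integral becomes 2·∫ exp(u) du from -3 to 0, with antiderivative 2*exp(u).
Back in s: F(s) = 2*exp(3*s - 3).
Then F(1) - F(0) = (2) - (2*exp(-3)) = 2 - 2*exp(-3).

2 - 2*exp(-3)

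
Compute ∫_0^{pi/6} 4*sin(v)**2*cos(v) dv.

Let u = sin(v), so du = cos(v) dv. When v = 0, u = 0; when v = pi/6, u = 1/2.
The integral becomes 4·∫ u**2 du from 0 to 1/2, with antiderivative 4*u**3/3.
Back in v: F(v) = 4*sin(v)**3/3.
Then F(pi/6) - F(0) = (1/6) - (0) = 1/6.

1/6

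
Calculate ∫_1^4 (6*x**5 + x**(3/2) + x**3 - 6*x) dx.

By the power rule, an antiderivative is F(x) = x**6 + 2*x**(5/2)/5 + x**4/4 - 3*x**2.
Then F(4) - F(1) = (20624/5) - (-27/20) = 82523/20.

82523/20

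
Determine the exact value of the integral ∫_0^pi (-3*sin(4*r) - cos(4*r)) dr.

0

An antiderivative is F(r) = -sin(4*r)/4 + 3*cos(4*r)/4.
Then F(pi) - F(0) = (3/4) - (3/4) = 0.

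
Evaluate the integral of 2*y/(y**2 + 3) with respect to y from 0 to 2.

Let u = y**2 + 3, so du = 2*y dy. When y = 0, u = 3; when y = 2, u = 7.
The integral becomes ∫ 1/u du from 3 to 7, with antiderivative log(u).
Back in y: F(y) = log(y**2 + 3).
Then F(2) - F(0) = (log(7)) - (log(3)) = log(7/3).

log(7/3)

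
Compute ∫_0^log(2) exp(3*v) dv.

Let u = exp(v), so du = exp(v) dv. When v = 0, u = 1; when v = log(2), u = 2.
The integral becomes ∫ u**2 du from 1 to 2, with antiderivative u**3/3.
Back in v: F(v) = exp(3*v)/3.
Then F(log(2)) - F(0) = (8/3) - (1/3) = 7/3.

7/3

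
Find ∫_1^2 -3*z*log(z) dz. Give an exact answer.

Integrate by parts once (u = ln z, dv = -3*z dz).
An antiderivative is F(z) = -3*z**2*(2*log(z) - 1)/4.
Then F(2) - F(1) = (3 - log(64)) - (3/4) = 9/4 - log(64).

9/4 - log(64)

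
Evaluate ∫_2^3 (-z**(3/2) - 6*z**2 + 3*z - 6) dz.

-73/2 - 18*sqrt(3)/5 + 8*sqrt(2)/5

By the power rule, an antiderivative is F(z) = -2*z**(5/2)/5 - 2*z**3 + 3*z**2/2 - 6*z.
Then F(3) - F(2) = (-117/2 - 18*sqrt(3)/5) - (-22 - 8*sqrt(2)/5) = -73/2 - 18*sqrt(3)/5 + 8*sqrt(2)/5.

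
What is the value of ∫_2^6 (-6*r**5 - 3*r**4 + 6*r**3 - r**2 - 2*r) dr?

-741296/15

By the power rule, an antiderivative is F(r) = -r**6 - 3*r**5/5 + 3*r**4/2 - r**3/3 - r**2.
Then F(6) - F(2) = (-247428/5) - (-988/15) = -741296/15.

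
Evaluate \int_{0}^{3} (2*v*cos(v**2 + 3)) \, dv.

Let u = v**2 + 3, so du = 2*v dv. When v = 0, u = 3; when v = 3, u = 12.
The integral becomes ∫ cos(u) du from 3 to 12, with antiderivative sin(u).
Back in v: F(v) = sin(v**2 + 3).
Then F(3) - F(0) = (sin(12)) - (sin(3)) = sin(12) - sin(3).

sin(12) - sin(3)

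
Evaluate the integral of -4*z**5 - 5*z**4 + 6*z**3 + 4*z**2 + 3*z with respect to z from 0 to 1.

By the power rule, an antiderivative is F(z) = -2*z**6/3 - z**5 + 3*z**4/2 + 4*z**3/3 + 3*z**2/2.
Then F(1) - F(0) = (8/3) - (0) = 8/3.

8/3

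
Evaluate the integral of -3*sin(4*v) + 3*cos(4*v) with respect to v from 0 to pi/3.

An antiderivative is F(v) = 3*sin(4*v)/4 + 3*cos(4*v)/4.
Then F(pi/3) - F(0) = (-3*sqrt(3)/8 - 3/8) - (3/4) = -9/8 - 3*sqrt(3)/8.

-9/8 - 3*sqrt(3)/8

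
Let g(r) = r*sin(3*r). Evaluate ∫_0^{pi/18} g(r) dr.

-sqrt(3)*pi/108 + 1/18

Integrate by parts once (u = r, dv = sin(3*r) dr).
An antiderivative is F(r) = -r*cos(3*r)/3 + sin(3*r)/9.
Then F(pi/18) - F(0) = (-sqrt(3)*pi/108 + 1/18) - (0) = -sqrt(3)*pi/108 + 1/18.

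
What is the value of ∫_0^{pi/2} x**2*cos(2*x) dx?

-pi/4

Integrate by parts twice (u = x^2, dv = cos(2*x) dx).
An antiderivative is F(x) = x**2*sin(2*x)/2 + x*cos(2*x)/2 - sin(2*x)/4.
Then F(pi/2) - F(0) = (-pi/4) - (0) = -pi/4.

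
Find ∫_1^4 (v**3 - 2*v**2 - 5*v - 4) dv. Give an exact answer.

-111/4

By the power rule, an antiderivative is F(v) = v**4/4 - 2*v**3/3 - 5*v**2/2 - 4*v.
Then F(4) - F(1) = (-104/3) - (-83/12) = -111/4.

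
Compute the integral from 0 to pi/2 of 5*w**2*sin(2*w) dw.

-5/2 + 5*pi**2/8

Integrate by parts twice (u = w^2, dv = 5*sin(2*w) dw).
An antiderivative is F(w) = -5*w**2*cos(2*w)/2 + 5*w*sin(2*w)/2 + 5*cos(2*w)/4.
Then F(pi/2) - F(0) = (-5/4 + 5*pi**2/8) - (5/4) = -5/2 + 5*pi**2/8.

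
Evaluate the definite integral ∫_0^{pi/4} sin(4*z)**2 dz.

pi/8

Use the identity sin^2(4*z) = (1 - cos(8*z))/2.
An antiderivative is F(z) = z/2 - sin(8*z)/16.
Then F(pi/4) - F(0) = (pi/8) - (0) = pi/8.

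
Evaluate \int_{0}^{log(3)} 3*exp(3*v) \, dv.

Let u = exp(v), so du = exp(v) dv. When v = 0, u = 1; when v = log(3), u = 3.
The integral becomes 3·∫ u**2 du from 1 to 3, with antiderivative u**3.
Back in v: F(v) = exp(3*v).
Then F(log(3)) - F(0) = (27) - (1) = 26.

26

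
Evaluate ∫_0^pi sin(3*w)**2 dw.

pi/2

Use the identity sin^2(3*w) = (1 - cos(6*w))/2.
An antiderivative is F(w) = w/2 - sin(6*w)/12.
Then F(pi) - F(0) = (pi/2) - (0) = pi/2.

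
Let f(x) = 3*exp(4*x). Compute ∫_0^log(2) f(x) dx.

45/4

Let u = exp(x), so du = exp(x) dx. When x = 0, u = 1; when x = log(2), u = 2.
The integral becomes 3·∫ u**3 du from 1 to 2, with antiderivative 3*u**4/4.
Back in x: F(x) = 3*exp(4*x)/4.
Then F(log(2)) - F(0) = (12) - (3/4) = 45/4.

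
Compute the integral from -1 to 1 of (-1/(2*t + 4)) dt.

An antiderivative is F(t) = -log(2*t + 4)/2.
Then F(1) - F(-1) = (-log(6)/2) - (-log(2)/2) = -log(6)/2 + log(2)/2.

-log(6)/2 + log(2)/2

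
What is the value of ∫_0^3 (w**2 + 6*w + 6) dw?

54

By the power rule, an antiderivative is F(w) = w**3/3 + 3*w**2 + 6*w.
Then F(3) - F(0) = (54) - (0) = 54.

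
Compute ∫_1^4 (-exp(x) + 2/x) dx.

An antiderivative is F(x) = -exp(x) + 2*log(x).
Then F(4) - F(1) = (-exp(4) + log(16)) - (-exp(1)) = -exp(4) + exp(1) + log(16).

-exp(4) + exp(1) + log(16)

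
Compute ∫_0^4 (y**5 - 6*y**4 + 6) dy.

By the power rule, an antiderivative is F(y) = y**6/6 - 6*y**5/5 + 6*y.
Then F(4) - F(0) = (-7832/15) - (0) = -7832/15.

-7832/15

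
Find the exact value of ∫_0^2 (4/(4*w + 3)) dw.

Let u = 4*w + 3, so du = 4 dw. When w = 0, u = 3; when w = 2, u = 11.
The integral becomes ∫ 1/u du from 3 to 11, with antiderivative log(u).
Back in w: F(w) = log(4*w + 3).
Then F(2) - F(0) = (log(11)) - (log(3)) = log(11/3).

log(11/3)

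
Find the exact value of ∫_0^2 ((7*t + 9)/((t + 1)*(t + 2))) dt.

Factor the denominator: t**2 + 3*t + 2 = (t + 2)(t + 1).
Partial fractions: (7*t + 9)/((t + 1)*(t + 2)) = 5/(t + 2) + 2/(t + 1).
An antiderivative is F(t) = 2*log(t + 1) + 5*log(t + 2).
Then F(2) - F(0) = (2*log(3) + 10*log(2)) - (log(32)) = 2*log(3) + 5*log(2).

2*log(3) + 5*log(2)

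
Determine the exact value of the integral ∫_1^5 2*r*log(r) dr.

-12 + 25*log(5)

Integrate by parts once (u = ln r, dv = 2*r dr).
An antiderivative is F(r) = r**2*(2*log(r) - 1)/2.
Then F(5) - F(1) = (-25/2 + 25*log(5)) - (-1/2) = -12 + 25*log(5).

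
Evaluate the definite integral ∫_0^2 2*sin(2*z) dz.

1 - cos(4)

Let u = 2*z, so du = 2 dz. When z = 0, u = 0; when z = 2, u = 4.
The integral becomes ∫ sin(u) du from 0 to 4, with antiderivative -cos(u).
Back in z: F(z) = -cos(2*z).
Then F(2) - F(0) = (-cos(4)) - (-1) = 1 - cos(4).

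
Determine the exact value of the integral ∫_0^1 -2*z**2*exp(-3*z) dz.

-4/27 + 34*exp(-3)/27

Integrate by parts twice (u = z^2, dv = -2*exp(-3*z) dz).
An antiderivative is F(z) = (18*z**2 + 12*z + 4)*exp(-3*z)/27.
Then F(1) - F(0) = (34*exp(-3)/27) - (4/27) = -4/27 + 34*exp(-3)/27.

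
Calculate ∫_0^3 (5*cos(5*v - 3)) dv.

sin(12) + sin(3)

Let u = 5*v - 3, so du = 5 dv. When v = 0, u = -3; when v = 3, u = 12.
The integral becomes ∫ cos(u) du from -3 to 12, with antiderivative sin(u).
Back in v: F(v) = sin(5*v - 3).
Then F(3) - F(0) = (sin(12)) - (-sin(3)) = sin(12) + sin(3).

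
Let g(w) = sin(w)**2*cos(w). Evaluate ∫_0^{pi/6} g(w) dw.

Let u = sin(w), so du = cos(w) dw. When w = 0, u = 0; when w = pi/6, u = 1/2.
The integral becomes ∫ u**2 du from 0 to 1/2, with antiderivative u**3/3.
Back in w: F(w) = sin(w)**3/3.
Then F(pi/6) - F(0) = (1/24) - (0) = 1/24.

1/24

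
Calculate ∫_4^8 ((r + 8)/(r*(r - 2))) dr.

-4*log(2) + 5*log(3)

Factor the denominator: r**2 - 2*r = r(r - 2).
Partial fractions: (r + 8)/(r*(r - 2)) = -4/r + 5/(r - 2).
An antiderivative is F(r) = -4*log(r) + 5*log(r - 2).
Then F(8) - F(4) = (-7*log(2) + 5*log(3)) - (-log(8)) = -4*log(2) + 5*log(3).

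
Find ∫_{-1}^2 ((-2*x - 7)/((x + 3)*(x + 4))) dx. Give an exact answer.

Factor the denominator: x**2 + 7*x + 12 = (x + 4)(x + 3).
Partial fractions: (-2*x - 7)/((x + 3)*(x + 4)) = -1/(x + 4) - 1/(x + 3).
An antiderivative is F(x) = -log(x + 3) - log(x + 4).
Then F(2) - F(-1) = (-log(30)) - (-log(6)) = -log(5).

-log(5)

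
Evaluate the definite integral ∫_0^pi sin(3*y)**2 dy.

Use the identity sin^2(3*y) = (1 - cos(6*y))/2.
An antiderivative is F(y) = y/2 - sin(6*y)/12.
Then F(pi) - F(0) = (pi/2) - (0) = pi/2.

pi/2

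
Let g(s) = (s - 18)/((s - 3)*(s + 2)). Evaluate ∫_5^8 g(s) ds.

Factor the denominator: s**2 - s - 6 = (s + 2)(s - 3).
Partial fractions: (s - 18)/((s - 3)*(s + 2)) = 4/(s + 2) - 3/(s - 3).
An antiderivative is F(s) = -3*log(s - 3) + 4*log(s + 2).
Then F(8) - F(5) = (log(80)) - (-3*log(2) + 4*log(7)) = -4*log(7) + log(5) + 7*log(2).

-4*log(7) + log(5) + 7*log(2)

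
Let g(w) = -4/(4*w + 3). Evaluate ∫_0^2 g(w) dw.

log(3/11)

An antiderivative is F(w) = -log(4*w + 3).
Then F(2) - F(0) = (-log(11)) - (-log(3)) = log(3/11).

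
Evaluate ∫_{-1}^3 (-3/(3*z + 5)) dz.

An antiderivative is F(z) = -log(3*z + 5).
Then F(3) - F(-1) = (-log(14)) - (-log(2)) = -log(7).

-log(7)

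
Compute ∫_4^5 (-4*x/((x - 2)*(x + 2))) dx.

Factor the denominator: x**2 - 4 = (x + 2)(x - 2).
Partial fractions: -4*x/((x - 2)*(x + 2)) = -2/(x + 2) - 2/(x - 2).
An antiderivative is F(x) = -2*log(x - 2) - 2*log(x + 2).
Then F(5) - F(4) = (-2*log(7) - 2*log(3)) - (-4*log(2) - 2*log(3)) = log(16/49).

log(16/49)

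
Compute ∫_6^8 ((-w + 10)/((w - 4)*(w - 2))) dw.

Factor the denominator: w**2 - 6*w + 8 = (w - 2)(w - 4).
Partial fractions: (-w + 10)/((w - 4)*(w - 2)) = -4/(w - 2) + 3/(w - 4).
An antiderivative is F(w) = 3*log(w - 4) - 4*log(w - 2).
Then F(8) - F(6) = (log(4/81)) - (-log(32)) = -4*log(3) + 7*log(2).

-4*log(3) + 7*log(2)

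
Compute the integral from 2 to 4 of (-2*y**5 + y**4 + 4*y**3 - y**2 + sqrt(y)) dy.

By the power rule, an antiderivative is F(y) = -y**6/3 + y**5/5 + y**4 + 2*y**(3/2)/3 - y**3/3.
Then F(4) - F(2) = (-13808/15) - (-8/5 + 4*sqrt(2)/3) = -13784/15 - 4*sqrt(2)/3.

-13784/15 - 4*sqrt(2)/3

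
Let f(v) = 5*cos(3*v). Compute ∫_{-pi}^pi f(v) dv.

An antiderivative is F(v) = 5*sin(3*v)/3.
Then F(pi) - F(-pi) = (0) - (0) = 0.

0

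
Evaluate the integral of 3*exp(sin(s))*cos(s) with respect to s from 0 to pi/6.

-3 + 3*exp(1/2)

Let u = sin(s), so du = cos(s) ds. When s = 0, u = 0; when s = pi/6, u = 1/2.
The integral becomes 3·∫ exp(u) du from 0 to 1/2, with antiderivative 3*exp(u).
Back in s: F(s) = 3*exp(sin(s)).
Then F(pi/6) - F(0) = (3*exp(1/2)) - (3) = -3 + 3*exp(1/2).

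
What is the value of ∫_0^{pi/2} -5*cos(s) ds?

-5

An antiderivative is F(s) = -5*sin(s).
Then F(pi/2) - F(0) = (-5) - (0) = -5.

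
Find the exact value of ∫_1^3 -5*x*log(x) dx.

Integrate by parts once (u = ln x, dv = -5*x dx).
An antiderivative is F(x) = -5*x**2*(2*log(x) - 1)/4.
Then F(3) - F(1) = (45/4 - 45*log(3)/2) - (5/4) = 10 - 45*log(3)/2.

10 - 45*log(3)/2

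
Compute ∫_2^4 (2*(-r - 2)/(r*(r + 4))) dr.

log(3/8)

Factor the denominator: r**2 + 4*r = (r + 4)r.
Partial fractions: 2*(-r - 2)/(r*(r + 4)) = -1/(r + 4) - 1/r.
An antiderivative is F(r) = -log(r) - log(r + 4).
Then F(4) - F(2) = (-log(32)) - (-log(12)) = log(3/8).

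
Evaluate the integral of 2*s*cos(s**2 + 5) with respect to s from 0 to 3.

-sin(5) + sin(14)

Let u = s**2 + 5, so du = 2*s ds. When s = 0, u = 5; when s = 3, u = 14.
The integral becomes ∫ cos(u) du from 5 to 14, with antiderivative sin(u).
Back in s: F(s) = sin(s**2 + 5).
Then F(3) - F(0) = (sin(14)) - (sin(5)) = -sin(5) + sin(14).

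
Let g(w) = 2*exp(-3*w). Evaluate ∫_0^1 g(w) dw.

2/3 - 2*exp(-3)/3

An antiderivative is F(w) = -2*exp(-3*w)/3.
Then F(1) - F(0) = (-2*exp(-3)/3) - (-2/3) = 2/3 - 2*exp(-3)/3.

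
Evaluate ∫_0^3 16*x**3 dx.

324

Let u = 2*x, so du = 2 dx. When x = 0, u = 0; when x = 3, u = 6.
The integral becomes ∫ u**3 du from 0 to 6, with antiderivative u**4/4.
Back in x: F(x) = 4*x**4.
Then F(3) - F(0) = (324) - (0) = 324.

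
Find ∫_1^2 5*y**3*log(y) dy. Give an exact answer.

Integrate by parts once (u = ln y, dv = 5*y**3 dy).
An antiderivative is F(y) = 5*y**4*(4*log(y) - 1)/16.
Then F(2) - F(1) = (-5 + 20*log(2)) - (-5/16) = -75/16 + 20*log(2).

-75/16 + 20*log(2)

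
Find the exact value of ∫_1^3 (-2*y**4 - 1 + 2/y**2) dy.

By the power rule, an antiderivative is F(y) = -2*y**5/5 - y - 2/y.
Then F(3) - F(1) = (-1513/15) - (-17/5) = -1462/15.

-1462/15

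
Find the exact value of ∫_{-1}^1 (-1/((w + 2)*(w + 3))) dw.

log(2/3)

Factor the denominator: w**2 + 5*w + 6 = (w + 3)(w + 2).
Partial fractions: -1/((w + 2)*(w + 3)) = 1/(w + 3) - 1/(w + 2).
An antiderivative is F(w) = -log(w + 2) + log(w + 3).
Then F(1) - F(-1) = (log(4/3)) - (log(2)) = log(2/3).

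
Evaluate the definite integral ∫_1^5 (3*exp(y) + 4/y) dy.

An antiderivative is F(y) = 3*exp(y) + 4*log(y).
Then F(5) - F(1) = (4*log(5) + 3*exp(5)) - (3*exp(1)) = -3*exp(1) + 4*log(5) + 3*exp(5).

-3*exp(1) + 4*log(5) + 3*exp(5)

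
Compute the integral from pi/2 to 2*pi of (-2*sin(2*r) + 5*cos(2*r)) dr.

An antiderivative is F(r) = 5*sin(2*r)/2 + cos(2*r).
Then F(2*pi) - F(pi/2) = (1) - (-1) = 2.

2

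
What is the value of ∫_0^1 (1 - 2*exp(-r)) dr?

An antiderivative is F(r) = r + 2*exp(-r).
Then F(1) - F(0) = (2*exp(-1) + 1) - (2) = -1 + 2*exp(-1).

-1 + 2*exp(-1)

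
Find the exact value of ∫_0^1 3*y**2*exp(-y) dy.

6 - 15*exp(-1)

Integrate by parts twice (u = y^2, dv = 3*exp(-y) dy).
An antiderivative is F(y) = (-3*y**2 - 6*y - 6)*exp(-y).
Then F(1) - F(0) = (-15*exp(-1)) - (-6) = 6 - 15*exp(-1).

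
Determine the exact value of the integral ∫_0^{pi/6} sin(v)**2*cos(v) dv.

1/24

Let u = sin(v), so du = cos(v) dv. When v = 0, u = 0; when v = pi/6, u = 1/2.
The integral becomes ∫ u**2 du from 0 to 1/2, with antiderivative u**3/3.
Back in v: F(v) = sin(v)**3/3.
Then F(pi/6) - F(0) = (1/24) - (0) = 1/24.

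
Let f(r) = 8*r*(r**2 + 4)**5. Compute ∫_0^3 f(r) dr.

Let u = r**2 + 4, so du = 2*r dr. When r = 0, u = 4; when r = 3, u = 13.
The integral becomes 4·∫ u**5 du from 4 to 13, with antiderivative 2*u**6/3.
Back in r: F(r) = 2*(r**2 + 4)**6/3.
Then F(3) - F(0) = (9653618/3) - (8192/3) = 3215142.

3215142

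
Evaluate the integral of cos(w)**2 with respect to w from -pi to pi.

Use the identity cos^2(w) = (1 + cos(2*w))/2.
An antiderivative is F(w) = w/2 + sin(2*w)/4.
Then F(pi) - F(-pi) = (pi/2) - (-pi/2) = pi.

pi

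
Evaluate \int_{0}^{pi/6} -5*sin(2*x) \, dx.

An antiderivative is F(x) = 5*cos(2*x)/2.
Then F(pi/6) - F(0) = (5/4) - (5/2) = -5/4.

-5/4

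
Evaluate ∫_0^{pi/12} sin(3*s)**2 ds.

Use the identity sin^2(3*s) = (1 - cos(6*s))/2.
An antiderivative is F(s) = s/2 - sin(6*s)/12.
Then F(pi/12) - F(0) = (-1/12 + pi/24) - (0) = -1/12 + pi/24.

-1/12 + pi/24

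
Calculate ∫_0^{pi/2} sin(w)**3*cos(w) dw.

Let u = sin(w), so du = cos(w) dw. When w = 0, u = 0; when w = pi/2, u = 1.
The integral becomes ∫ u**3 du from 0 to 1, with antiderivative u**4/4.
Back in w: F(w) = sin(w)**4/4.
Then F(pi/2) - F(0) = (1/4) - (0) = 1/4.

1/4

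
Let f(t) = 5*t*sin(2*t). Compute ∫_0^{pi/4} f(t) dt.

Integrate by parts once (u = t, dv = 5*sin(2*t) dt).
An antiderivative is F(t) = -5*t*cos(2*t)/2 + 5*sin(2*t)/4.
Then F(pi/4) - F(0) = (5/4) - (0) = 5/4.

5/4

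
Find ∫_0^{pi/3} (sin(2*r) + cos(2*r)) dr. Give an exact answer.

sqrt(3)/4 + 3/4

An antiderivative is F(r) = sin(2*r)/2 - cos(2*r)/2.
Then F(pi/3) - F(0) = (1/4 + sqrt(3)/4) - (-1/2) = sqrt(3)/4 + 3/4.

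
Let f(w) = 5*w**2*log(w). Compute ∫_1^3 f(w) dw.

Integrate by parts once (u = ln w, dv = 5*w**2 dw).
An antiderivative is F(w) = 5*w**3*(3*log(w) - 1)/9.
Then F(3) - F(1) = (-15 + 45*log(3)) - (-5/9) = -130/9 + 45*log(3).

-130/9 + 45*log(3)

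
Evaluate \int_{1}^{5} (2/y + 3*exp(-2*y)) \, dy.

-3*exp(-10)/2 + 3*exp(-2)/2 + 2*log(5)

An antiderivative is F(y) = 2*log(y) - 3*exp(-2*y)/2.
Then F(5) - F(1) = (-3*exp(-10)/2 + 2*log(5)) - (-3*exp(-2)/2) = -3*exp(-10)/2 + 3*exp(-2)/2 + 2*log(5).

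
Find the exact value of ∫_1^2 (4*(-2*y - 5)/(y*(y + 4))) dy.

Factor the denominator: y**2 + 4*y = (y + 4)y.
Partial fractions: 4*(-2*y - 5)/(y*(y + 4)) = -3/(y + 4) - 5/y.
An antiderivative is F(y) = -5*log(y) - 3*log(y + 4).
Then F(2) - F(1) = (-8*log(2) - 3*log(3)) - (-3*log(5)) = -8*log(2) - 3*log(3) + 3*log(5).

-8*log(2) - 3*log(3) + 3*log(5)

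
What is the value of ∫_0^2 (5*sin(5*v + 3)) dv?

cos(3) - cos(13)

Let u = 5*v + 3, so du = 5 dv. When v = 0, u = 3; when v = 2, u = 13.
The integral becomes ∫ sin(u) du from 3 to 13, with antiderivative -cos(u).
Back in v: F(v) = -cos(5*v + 3).
Then F(2) - F(0) = (-cos(13)) - (-cos(3)) = cos(3) - cos(13).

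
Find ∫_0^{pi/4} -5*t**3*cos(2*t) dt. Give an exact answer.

-15/8 - 5*pi**3/128 + 15*pi/16

Integrate by parts 3 times (u = t^3, dv = -5*cos(2*t) dt).
An antiderivative is F(t) = -5*t**3*sin(2*t)/2 - 15*t**2*cos(2*t)/4 + 15*t*sin(2*t)/4 + 15*cos(2*t)/8.
Then F(pi/4) - F(0) = (5*pi*(24 - pi**2)/128) - (15/8) = -15/8 - 5*pi**3/128 + 15*pi/16.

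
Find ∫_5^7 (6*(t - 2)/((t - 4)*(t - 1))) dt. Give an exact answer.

Factor the denominator: t**2 - 5*t + 4 = (t - 1)(t - 4).
Partial fractions: 6*(t - 2)/((t - 4)*(t - 1)) = 2/(t - 1) + 4/(t - 4).
An antiderivative is F(t) = 4*log(t - 4) + 2*log(t - 1).
Then F(7) - F(5) = (2*log(2) + 6*log(3)) - (log(16)) = -2*log(2) + 6*log(3).

-2*log(2) + 6*log(3)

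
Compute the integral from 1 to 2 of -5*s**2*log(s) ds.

35/9 - 40*log(2)/3

Integrate by parts once (u = ln s, dv = -5*s**2 ds).
An antiderivative is F(s) = -5*s**3*(3*log(s) - 1)/9.
Then F(2) - F(1) = (40/9 - 40*log(2)/3) - (5/9) = 35/9 - 40*log(2)/3.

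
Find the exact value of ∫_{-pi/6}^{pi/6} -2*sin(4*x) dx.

An antiderivative is F(x) = cos(4*x)/2.
Then F(pi/6) - F(-pi/6) = (-1/4) - (-1/4) = 0.

0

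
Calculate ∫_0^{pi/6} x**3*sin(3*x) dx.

-2/27 + pi**2/108

Integrate by parts 3 times (u = x^3, dv = sin(3*x) dx).
An antiderivative is F(x) = -x**3*cos(3*x)/3 + x**2*sin(3*x)/3 + 2*x*cos(3*x)/9 - 2*sin(3*x)/27.
Then F(pi/6) - F(0) = (-2/27 + pi**2/108) - (0) = -2/27 + pi**2/108.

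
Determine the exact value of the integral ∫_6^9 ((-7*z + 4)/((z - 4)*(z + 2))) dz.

Factor the denominator: z**2 - 2*z - 8 = (z + 2)(z - 4).
Partial fractions: (-7*z + 4)/((z - 4)*(z + 2)) = -3/(z + 2) - 4/(z - 4).
An antiderivative is F(z) = -4*log(z - 4) - 3*log(z + 2).
Then F(9) - F(6) = (-3*log(11) - 4*log(5)) - (-13*log(2)) = -3*log(11) - 4*log(5) + 13*log(2).

-3*log(11) - 4*log(5) + 13*log(2)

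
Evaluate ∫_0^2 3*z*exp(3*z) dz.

Integrate by parts once (u = z, dv = 3*exp(3*z) dz).
An antiderivative is F(z) = (3*z - 1)*exp(3*z)/3.
Then F(2) - F(0) = (5*exp(6)/3) - (-1/3) = 1/3 + 5*exp(6)/3.

1/3 + 5*exp(6)/3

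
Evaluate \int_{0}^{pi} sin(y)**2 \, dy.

Use the identity sin^2(y) = (1 - cos(2*y))/2.
An antiderivative is F(y) = y/2 - sin(2*y)/4.
Then F(pi) - F(0) = (pi/2) - (0) = pi/2.

pi/2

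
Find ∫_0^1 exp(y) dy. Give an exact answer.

-1 + E

An antiderivative is F(y) = exp(y).
Then F(1) - F(0) = (E) - (1) = -1 + E.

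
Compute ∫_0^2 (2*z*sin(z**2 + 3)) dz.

cos(3) - cos(7)

Let u = z**2 + 3, so du = 2*z dz. When z = 0, u = 3; when z = 2, u = 7.
The integral becomes ∫ sin(u) du from 3 to 7, with antiderivative -cos(u).
Back in z: F(z) = -cos(z**2 + 3).
Then F(2) - F(0) = (-cos(7)) - (-cos(3)) = cos(3) - cos(7).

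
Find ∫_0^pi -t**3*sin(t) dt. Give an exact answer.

Integrate by parts 3 times (u = t^3, dv = -sin(t) dt).
An antiderivative is F(t) = t**3*cos(t) - 3*t**2*sin(t) - 6*t*cos(t) + 6*sin(t).
Then F(pi) - F(0) = (pi*(6 - pi**2)) - (0) = pi*(6 - pi**2).

pi*(6 - pi**2)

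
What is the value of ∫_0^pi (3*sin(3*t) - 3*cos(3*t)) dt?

2

An antiderivative is F(t) = -sin(3*t) - cos(3*t).
Then F(pi) - F(0) = (1) - (-1) = 2.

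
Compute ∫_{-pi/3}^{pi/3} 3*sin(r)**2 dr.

pi - 3*sqrt(3)/4

Use the identity sin^2(r) = (1 - cos(2*r))/2.
An antiderivative is F(r) = 3*r/2 - 3*sin(2*r)/4.
Then F(pi/3) - F(-pi/3) = (-3*sqrt(3)/8 + pi/2) - (-pi/2 + 3*sqrt(3)/8) = pi - 3*sqrt(3)/4.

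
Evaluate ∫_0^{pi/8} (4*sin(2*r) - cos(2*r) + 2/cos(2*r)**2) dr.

3 - 5*sqrt(2)/4

An antiderivative is F(r) = -sin(2*r)/2 - 2*cos(2*r) + tan(2*r).
Then F(pi/8) - F(0) = (1 - 5*sqrt(2)/4) - (-2) = 3 - 5*sqrt(2)/4.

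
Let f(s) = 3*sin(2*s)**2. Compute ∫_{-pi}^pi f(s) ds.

3*pi

Use the identity sin^2(2*s) = (1 - cos(4*s))/2.
An antiderivative is F(s) = 3*s/2 - 3*sin(4*s)/8.
Then F(pi) - F(-pi) = (3*pi/2) - (-3*pi/2) = 3*pi.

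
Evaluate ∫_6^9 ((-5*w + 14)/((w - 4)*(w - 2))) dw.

Factor the denominator: w**2 - 6*w + 8 = (w - 2)(w - 4).
Partial fractions: (-5*w + 14)/((w - 4)*(w - 2)) = -2/(w - 2) - 3/(w - 4).
An antiderivative is F(w) = -3*log(w - 4) - 2*log(w - 2).
Then F(9) - F(6) = (-3*log(5) - 2*log(7)) - (-7*log(2)) = -3*log(5) - 2*log(7) + 7*log(2).

-3*log(5) - 2*log(7) + 7*log(2)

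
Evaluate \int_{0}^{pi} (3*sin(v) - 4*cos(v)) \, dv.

An antiderivative is F(v) = -4*sin(v) - 3*cos(v).
Then F(pi) - F(0) = (3) - (-3) = 6.

6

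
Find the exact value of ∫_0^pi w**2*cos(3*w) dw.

-2*pi/9

Integrate by parts twice (u = w^2, dv = cos(3*w) dw).
An antiderivative is F(w) = w**2*sin(3*w)/3 + 2*w*cos(3*w)/9 - 2*sin(3*w)/27.
Then F(pi) - F(0) = (-2*pi/9) - (0) = -2*pi/9.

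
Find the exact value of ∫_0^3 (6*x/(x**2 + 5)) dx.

-3*log(5) + 3*log(2) + 3*log(7)

Let u = x**2 + 5, so du = 2*x dx. When x = 0, u = 5; when x = 3, u = 14.
The integral becomes 3·∫ 1/u du from 5 to 14, with antiderivative 3*log(u).
Back in x: F(x) = 3*log(x**2 + 5).
Then F(3) - F(0) = (3*log(2) + 3*log(7)) - (3*log(5)) = -3*log(5) + 3*log(2) + 3*log(7).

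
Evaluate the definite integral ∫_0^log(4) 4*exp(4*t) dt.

Let u = exp(t), so du = exp(t) dt. When t = 0, u = 1; when t = log(4), u = 4.
The integral becomes 4·∫ u**3 du from 1 to 4, with antiderivative u**4.
Back in t: F(t) = exp(4*t).
Then F(log(4)) - F(0) = (256) - (1) = 255.

255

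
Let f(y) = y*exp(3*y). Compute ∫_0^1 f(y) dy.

1/9 + 2*exp(3)/9

Integrate by parts once (u = y, dv = exp(3*y) dy).
An antiderivative is F(y) = (3*y - 1)*exp(3*y)/9.
Then F(1) - F(0) = (2*exp(3)/9) - (-1/9) = 1/9 + 2*exp(3)/9.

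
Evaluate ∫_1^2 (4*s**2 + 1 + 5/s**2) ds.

77/6

By the power rule, an antiderivative is F(s) = 4*s**3/3 + s - 5/s.
Then F(2) - F(1) = (61/6) - (-8/3) = 77/6.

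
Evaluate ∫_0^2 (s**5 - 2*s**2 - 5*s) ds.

By the power rule, an antiderivative is F(s) = s**6/6 - 2*s**3/3 - 5*s**2/2.
Then F(2) - F(0) = (-14/3) - (0) = -14/3.

-14/3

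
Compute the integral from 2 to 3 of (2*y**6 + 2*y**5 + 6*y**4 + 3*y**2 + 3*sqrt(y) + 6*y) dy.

-4*sqrt(2) + 6*sqrt(3) + 115201/105

By the power rule, an antiderivative is F(y) = 2*y**7/7 + y**6/3 + 6*y**5/5 + 2*y**(3/2) + y**3 + 3*y**2.
Then F(3) - F(2) = (6*sqrt(3) + 42471/35) - (4*sqrt(2) + 12212/105) = -4*sqrt(2) + 6*sqrt(3) + 115201/105.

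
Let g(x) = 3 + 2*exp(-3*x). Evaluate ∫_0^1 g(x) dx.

11/3 - 2*exp(-3)/3

An antiderivative is F(x) = 3*x - 2*exp(-3*x)/3.
Then F(1) - F(0) = (3 - 2*exp(-3)/3) - (-2/3) = 11/3 - 2*exp(-3)/3.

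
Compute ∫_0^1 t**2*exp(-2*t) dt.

(-5 + exp(2))*exp(-2)/4

Integrate by parts twice (u = t^2, dv = exp(-2*t) dt).
An antiderivative is F(t) = (-2*t**2 - 2*t - 1)*exp(-2*t)/4.
Then F(1) - F(0) = (-5*exp(-2)/4) - (-1/4) = (-5 + exp(2))*exp(-2)/4.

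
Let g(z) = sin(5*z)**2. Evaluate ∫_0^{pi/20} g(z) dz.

-1/20 + pi/40

Use the identity sin^2(5*z) = (1 - cos(10*z))/2.
An antiderivative is F(z) = z/2 - sin(10*z)/20.
Then F(pi/20) - F(0) = (-1/20 + pi/40) - (0) = -1/20 + pi/40.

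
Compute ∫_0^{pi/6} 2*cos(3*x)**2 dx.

pi/6

Use the identity cos^2(3*x) = (1 + cos(6*x))/2.
An antiderivative is F(x) = x + sin(6*x)/6.
Then F(pi/6) - F(0) = (pi/6) - (0) = pi/6.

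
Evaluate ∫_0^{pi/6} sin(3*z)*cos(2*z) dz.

3/5 - sqrt(3)/5

Use the identity sin(3*z)cos(2*z) = [sin(5*z) + sin(z)]/2.
An antiderivative is F(z) = -cos(z)/2 - cos(5*z)/10.
Then F(pi/6) - F(0) = (-sqrt(3)/5) - (-3/5) = 3/5 - sqrt(3)/5.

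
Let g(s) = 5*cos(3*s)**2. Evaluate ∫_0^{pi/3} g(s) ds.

5*pi/6

Use the identity cos^2(3*s) = (1 + cos(6*s))/2.
An antiderivative is F(s) = 5*s/2 + 5*sin(6*s)/12.
Then F(pi/3) - F(0) = (5*pi/6) - (0) = 5*pi/6.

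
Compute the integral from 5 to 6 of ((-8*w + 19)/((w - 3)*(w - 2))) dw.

-log(18)

Factor the denominator: w**2 - 5*w + 6 = (w - 2)(w - 3).
Partial fractions: (-8*w + 19)/((w - 3)*(w - 2)) = -3/(w - 2) - 5/(w - 3).
An antiderivative is F(w) = -5*log(w - 3) - 3*log(w - 2).
Then F(6) - F(5) = (-5*log(3) - 6*log(2)) - (-5*log(2) - 3*log(3)) = -log(18).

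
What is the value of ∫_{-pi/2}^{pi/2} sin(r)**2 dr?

pi/2

Use the identity sin^2(r) = (1 - cos(2*r))/2.
An antiderivative is F(r) = r/2 - sin(2*r)/4.
Then F(pi/2) - F(-pi/2) = (pi/4) - (-pi/4) = pi/2.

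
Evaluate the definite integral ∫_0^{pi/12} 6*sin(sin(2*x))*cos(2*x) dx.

3 - 3*cos(1/2)

Let u = sin(2*x), so du = 2*cos(2*x) dx. When x = 0, u = 0; when x = pi/12, u = 1/2.
The integral becomes 3·∫ sin(u) du from 0 to 1/2, with antiderivative -3*cos(u).
Back in x: F(x) = -3*cos(sin(2*x)).
Then F(pi/12) - F(0) = (-3*cos(1/2)) - (-3) = 3 - 3*cos(1/2).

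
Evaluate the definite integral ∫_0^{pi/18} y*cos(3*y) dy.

Integrate by parts once (u = y, dv = cos(3*y) dy).
An antiderivative is F(y) = y*sin(3*y)/3 + cos(3*y)/9.
Then F(pi/18) - F(0) = (pi/108 + sqrt(3)/18) - (1/9) = -1/9 + pi/108 + sqrt(3)/18.

-1/9 + pi/108 + sqrt(3)/18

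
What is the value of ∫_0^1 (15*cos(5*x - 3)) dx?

Let u = 5*x - 3, so du = 5 dx. When x = 0, u = -3; when x = 1, u = 2.
The integral becomes 3·∫ cos(u) du from -3 to 2, with antiderivative 3*sin(u).
Back in x: F(x) = 3*sin(5*x - 3).
Then F(1) - F(0) = (3*sin(2)) - (-3*sin(3)) = 3*sin(3) + 3*sin(2).

3*sin(3) + 3*sin(2)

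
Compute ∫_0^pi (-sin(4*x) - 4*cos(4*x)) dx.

An antiderivative is F(x) = -sin(4*x) + cos(4*x)/4.
Then F(pi) - F(0) = (1/4) - (1/4) = 0.

0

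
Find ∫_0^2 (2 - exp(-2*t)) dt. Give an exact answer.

An antiderivative is F(t) = 2*t + exp(-2*t)/2.
Then F(2) - F(0) = (exp(-4)/2 + 4) - (1/2) = exp(-4)/2 + 7/2.

exp(-4)/2 + 7/2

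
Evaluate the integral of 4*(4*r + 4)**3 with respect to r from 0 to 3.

Let u = 4*r + 4, so du = 4 dr. When r = 0, u = 4; when r = 3, u = 16.
The integral becomes ∫ u**3 du from 4 to 16, with antiderivative u**4/4.
Back in r: F(r) = (4*r + 4)**4/4.
Then F(3) - F(0) = (16384) - (64) = 16320.

16320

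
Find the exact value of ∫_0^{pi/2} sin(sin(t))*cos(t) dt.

Let u = sin(t), so du = cos(t) dt. When t = 0, u = 0; when t = pi/2, u = 1.
The integral becomes ∫ sin(u) du from 0 to 1, with antiderivative -cos(u).
Back in t: F(t) = -cos(sin(t)).
Then F(pi/2) - F(0) = (-cos(1)) - (-1) = 1 - cos(1).

1 - cos(1)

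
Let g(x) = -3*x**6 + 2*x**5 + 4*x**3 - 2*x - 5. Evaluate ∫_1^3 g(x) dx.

-13276/21

By the power rule, an antiderivative is F(x) = -3*x**7/7 + x**6/3 + x**4 - x**2 - 5*x.
Then F(3) - F(1) = (-4461/7) - (-107/21) = -13276/21.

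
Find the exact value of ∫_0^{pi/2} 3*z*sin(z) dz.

Integrate by parts once (u = z, dv = 3*sin(z) dz).
An antiderivative is F(z) = -3*z*cos(z) + 3*sin(z).
Then F(pi/2) - F(0) = (3) - (0) = 3.

3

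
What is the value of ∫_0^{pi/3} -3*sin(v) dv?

An antiderivative is F(v) = 3*cos(v).
Then F(pi/3) - F(0) = (3/2) - (3) = -3/2.

-3/2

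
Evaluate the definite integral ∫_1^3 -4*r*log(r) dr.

8 - 18*log(3)

Integrate by parts once (u = ln r, dv = -4*r dr).
An antiderivative is F(r) = -r**2*(2*log(r) - 1).
Then F(3) - F(1) = (9 - 18*log(3)) - (1) = 8 - 18*log(3).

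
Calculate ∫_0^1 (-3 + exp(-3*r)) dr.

An antiderivative is F(r) = -3*r - exp(-3*r)/3.
Then F(1) - F(0) = (-3 - exp(-3)/3) - (-1/3) = -8/3 - exp(-3)/3.

-8/3 - exp(-3)/3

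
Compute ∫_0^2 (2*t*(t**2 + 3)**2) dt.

Let u = t**2 + 3, so du = 2*t dt. When t = 0, u = 3; when t = 2, u = 7.
The integral becomes ∫ u**2 du from 3 to 7, with antiderivative u**3/3.
Back in t: F(t) = (t**2 + 3)**3/3.
Then F(2) - F(0) = (343/3) - (9) = 316/3.

316/3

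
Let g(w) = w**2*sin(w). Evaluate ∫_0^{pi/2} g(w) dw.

-2 + pi

Integrate by parts twice (u = w^2, dv = sin(w) dw).
An antiderivative is F(w) = -w**2*cos(w) + 2*w*sin(w) + 2*cos(w).
Then F(pi/2) - F(0) = (pi) - (2) = -2 + pi.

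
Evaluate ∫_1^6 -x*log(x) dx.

Integrate by parts once (u = ln x, dv = -x dx).
An antiderivative is F(x) = -x**2*(2*log(x) - 1)/4.
Then F(6) - F(1) = (-18*log(3) - 18*log(2) + 9) - (1/4) = -18*log(3) - 18*log(2) + 35/4.

-18*log(3) - 18*log(2) + 35/4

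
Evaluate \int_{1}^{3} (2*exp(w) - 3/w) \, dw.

-2*exp(1) - log(27) + 2*exp(3)

An antiderivative is F(w) = 2*exp(w) - 3*log(w).
Then F(3) - F(1) = (-log(27) + 2*exp(3)) - (2*exp(1)) = -2*exp(1) - log(27) + 2*exp(3).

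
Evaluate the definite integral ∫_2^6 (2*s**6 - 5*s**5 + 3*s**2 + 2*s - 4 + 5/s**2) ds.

289409/7

By the power rule, an antiderivative is F(s) = 2*s**7/7 - 5*s**6/6 + s**3 + s**2 - 4*s - 5/s.
Then F(6) - F(2) = (1735813/42) - (-641/42) = 289409/7.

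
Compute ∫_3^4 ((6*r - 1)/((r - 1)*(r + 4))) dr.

-5*log(7) + log(3) + 14*log(2)

Factor the denominator: r**2 + 3*r - 4 = (r + 4)(r - 1).
Partial fractions: (6*r - 1)/((r - 1)*(r + 4)) = 5/(r + 4) + 1/(r - 1).
An antiderivative is F(r) = log(r - 1) + 5*log(r + 4).
Then F(4) - F(3) = (log(3) + 15*log(2)) - (log(2) + 5*log(7)) = -5*log(7) + log(3) + 14*log(2).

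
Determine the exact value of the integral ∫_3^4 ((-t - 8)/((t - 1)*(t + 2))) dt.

log(32/75)

Factor the denominator: t**2 + t - 2 = (t + 2)(t - 1).
Partial fractions: (-t - 8)/((t - 1)*(t + 2)) = 2/(t + 2) - 3/(t - 1).
An antiderivative is F(t) = -3*log(t - 1) + 2*log(t + 2).
Then F(4) - F(3) = (log(4/3)) - (log(25/8)) = log(32/75).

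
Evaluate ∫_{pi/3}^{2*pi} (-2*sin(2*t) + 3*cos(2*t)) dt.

3/2 - 3*sqrt(3)/4

An antiderivative is F(t) = 3*sin(2*t)/2 + cos(2*t).
Then F(2*pi) - F(pi/3) = (1) - (-1/2 + 3*sqrt(3)/4) = 3/2 - 3*sqrt(3)/4.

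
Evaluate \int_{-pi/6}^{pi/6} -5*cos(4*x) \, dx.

An antiderivative is F(x) = -5*sin(4*x)/4.
Then F(pi/6) - F(-pi/6) = (-5*sqrt(3)/8) - (5*sqrt(3)/8) = -5*sqrt(3)/4.

-5*sqrt(3)/4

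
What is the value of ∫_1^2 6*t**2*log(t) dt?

Integrate by parts once (u = ln t, dv = 6*t**2 dt).
An antiderivative is F(t) = 2*t**3*(3*log(t) - 1)/3.
Then F(2) - F(1) = (-16/3 + 16*log(2)) - (-2/3) = -14/3 + 16*log(2).

-14/3 + 16*log(2)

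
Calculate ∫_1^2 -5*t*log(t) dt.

Integrate by parts once (u = ln t, dv = -5*t dt).
An antiderivative is F(t) = -5*t**2*(2*log(t) - 1)/4.
Then F(2) - F(1) = (5 - 10*log(2)) - (5/4) = 15/4 - 10*log(2).

15/4 - 10*log(2)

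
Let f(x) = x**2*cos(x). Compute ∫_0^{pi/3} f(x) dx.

Integrate by parts twice (u = x^2, dv = cos(x) dx).
An antiderivative is F(x) = x**2*sin(x) + 2*x*cos(x) - 2*sin(x).
Then F(pi/3) - F(0) = (-sqrt(3) + sqrt(3)*pi**2/18 + pi/3) - (0) = -sqrt(3) + sqrt(3)*pi**2/18 + pi/3.

-sqrt(3) + sqrt(3)*pi**2/18 + pi/3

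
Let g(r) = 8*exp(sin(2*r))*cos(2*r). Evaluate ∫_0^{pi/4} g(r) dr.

-4 + 4*E

Let u = sin(2*r), so du = 2*cos(2*r) dr. When r = 0, u = 0; when r = pi/4, u = 1.
The integral becomes 4·∫ exp(u) du from 0 to 1, with antiderivative 4*exp(u).
Back in r: F(r) = 4*exp(sin(2*r)).
Then F(pi/4) - F(0) = (4*E) - (4) = -4 + 4*E.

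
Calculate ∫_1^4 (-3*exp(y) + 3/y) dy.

An antiderivative is F(y) = -3*exp(y) + 3*log(y).
Then F(4) - F(1) = (-3*exp(4) + 3*log(4)) - (-3*exp(1)) = -3*exp(4) + 3*log(4) + 3*exp(1).

-3*exp(4) + 3*log(4) + 3*exp(1)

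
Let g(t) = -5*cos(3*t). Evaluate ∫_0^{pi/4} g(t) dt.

An antiderivative is F(t) = -5*sin(3*t)/3.
Then F(pi/4) - F(0) = (-5*sqrt(2)/6) - (0) = -5*sqrt(2)/6.

-5*sqrt(2)/6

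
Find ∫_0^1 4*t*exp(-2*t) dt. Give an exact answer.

1 - 3*exp(-2)

Integrate by parts once (u = t, dv = 4*exp(-2*t) dt).
An antiderivative is F(t) = (-2*t - 1)*exp(-2*t).
Then F(1) - F(0) = (-3*exp(-2)) - (-1) = 1 - 3*exp(-2).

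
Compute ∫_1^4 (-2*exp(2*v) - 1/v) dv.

-exp(8) - log(4) + exp(2)

An antiderivative is F(v) = -exp(2*v) - log(v).
Then F(4) - F(1) = (-exp(8) - log(4)) - (-exp(2)) = -exp(8) - log(4) + exp(2).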